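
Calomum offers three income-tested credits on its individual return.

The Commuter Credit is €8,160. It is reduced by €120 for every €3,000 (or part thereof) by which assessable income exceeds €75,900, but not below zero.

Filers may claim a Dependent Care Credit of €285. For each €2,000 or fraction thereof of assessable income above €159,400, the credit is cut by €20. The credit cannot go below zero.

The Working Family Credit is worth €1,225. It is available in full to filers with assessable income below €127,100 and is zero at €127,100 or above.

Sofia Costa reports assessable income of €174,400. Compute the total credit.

Commuter Credit: income exceeds €75,900 by €98,500, which is 33 full-or-partial €3,000 increments; reduction = 33 × €120 = €3,960, leaving €4,200.
Dependent Care Credit: income exceeds €159,400 by €15,000, which is 8 full-or-partial €2,000 increments; reduction = 8 × €20 = €160, leaving €125.
Working Family Credit: €174,400 meets or exceeds the €127,100 cutoff, so the credit is €0.
Total: €4,200 + €125 + €0 = €4,325.

€4,325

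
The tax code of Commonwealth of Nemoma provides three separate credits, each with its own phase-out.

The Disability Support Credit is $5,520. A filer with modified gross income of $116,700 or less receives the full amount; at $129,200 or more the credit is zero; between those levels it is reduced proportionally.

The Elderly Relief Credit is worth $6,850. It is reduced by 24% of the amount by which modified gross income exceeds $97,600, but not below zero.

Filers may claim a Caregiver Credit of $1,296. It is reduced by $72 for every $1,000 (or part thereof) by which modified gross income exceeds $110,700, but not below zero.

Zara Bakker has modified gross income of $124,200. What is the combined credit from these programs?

Disability Support Credit: $124,200 is $7,500 into a $12,500 phase-out range, leaving 5,000/12,500 of the credit: $5,520 × 5,000/12,500 = $2,208.
Elderly Relief Credit: 24% of the $26,600 excess over $97,600 is $6,384; credit = $6,850 − $6,384 = $466.
Caregiver Credit: income exceeds $110,700 by $13,500, which is 14 full-or-partial $1,000 increments; reduction = 14 × $72 = $1,008, leaving $288.
Total: $2,208 + $466 + $288 = $2,962.

$2,962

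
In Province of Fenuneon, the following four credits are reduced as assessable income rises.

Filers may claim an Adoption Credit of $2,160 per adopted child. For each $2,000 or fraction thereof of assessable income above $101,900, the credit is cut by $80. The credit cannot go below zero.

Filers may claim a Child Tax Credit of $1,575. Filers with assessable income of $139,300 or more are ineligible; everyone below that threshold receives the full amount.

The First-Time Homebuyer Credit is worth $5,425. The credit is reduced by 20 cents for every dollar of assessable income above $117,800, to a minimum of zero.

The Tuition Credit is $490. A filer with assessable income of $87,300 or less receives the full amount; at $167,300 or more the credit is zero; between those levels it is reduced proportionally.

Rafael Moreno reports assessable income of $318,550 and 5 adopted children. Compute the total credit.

$2,080

Adoption Credit: base = 5 × $2,160 = $10,800. income exceeds $101,900 by $216,650, which is 109 full-or-partial $2,000 increments; reduction = 109 × $80 = $8,720, leaving $2,080.
Child Tax Credit: $318,550 meets or exceeds the $139,300 cutoff, so the credit is $0.
First-Time Homebuyer Credit: 20% of the $200,750 excess over $117,800 is $40,150 ≥ base, so the credit is $0.
Tuition Credit: $318,550 is at or above $167,300, so the credit is $0.
Total: $2,080 + $0 + $0 + $0 = $2,080.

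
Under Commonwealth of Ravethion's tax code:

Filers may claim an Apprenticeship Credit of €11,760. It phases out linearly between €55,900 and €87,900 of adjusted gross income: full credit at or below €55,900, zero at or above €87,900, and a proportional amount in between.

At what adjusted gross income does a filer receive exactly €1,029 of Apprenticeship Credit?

€85,100

€1,029 is 1,029/11,760 of the full €11,760, so 10,731/11,760 of the €32,000 range has been used: income = €55,900 + €32,000 × 10,731/11,760 = €85,100.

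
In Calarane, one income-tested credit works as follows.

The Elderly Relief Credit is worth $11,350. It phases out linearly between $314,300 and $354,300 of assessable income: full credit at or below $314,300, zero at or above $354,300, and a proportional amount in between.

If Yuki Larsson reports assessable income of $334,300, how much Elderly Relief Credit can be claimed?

$5,675

Elderly Relief Credit: $334,300 is $20,000 into a $40,000 phase-out range, leaving 20,000/40,000 of the credit: $11,350 × 20,000/40,000 = $5,675.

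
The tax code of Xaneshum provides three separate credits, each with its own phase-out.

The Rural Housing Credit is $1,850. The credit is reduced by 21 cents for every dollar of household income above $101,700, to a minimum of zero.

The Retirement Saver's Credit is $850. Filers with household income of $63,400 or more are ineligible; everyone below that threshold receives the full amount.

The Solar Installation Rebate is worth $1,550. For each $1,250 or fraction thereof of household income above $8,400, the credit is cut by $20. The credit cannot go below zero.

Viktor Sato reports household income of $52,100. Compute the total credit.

Rural Housing Credit: $52,100 is at or below the $101,700 threshold, so the full $1,850 applies.
Retirement Saver's Credit: $52,100 is below the $63,400 cutoff, so the full $850 applies.
Solar Installation Rebate: income exceeds $8,400 by $43,700, which is 35 full-or-partial $1,250 increments; reduction = 35 × $20 = $700, leaving $850.
Total: $1,850 + $850 + $850 = $3,550.

$3,550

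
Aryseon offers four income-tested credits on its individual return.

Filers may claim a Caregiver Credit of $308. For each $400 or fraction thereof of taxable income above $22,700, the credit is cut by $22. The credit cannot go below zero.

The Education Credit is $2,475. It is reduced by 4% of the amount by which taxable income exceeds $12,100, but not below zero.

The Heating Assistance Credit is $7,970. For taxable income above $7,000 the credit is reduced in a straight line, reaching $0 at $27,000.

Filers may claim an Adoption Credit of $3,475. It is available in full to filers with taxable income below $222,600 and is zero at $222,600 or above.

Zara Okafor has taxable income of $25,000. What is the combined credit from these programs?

Caregiver Credit: income exceeds $22,700 by $2,300, which is 6 full-or-partial $400 increments; reduction = 6 × $22 = $132, leaving $176.
Education Credit: 4% of the $12,900 excess over $12,100 is $516; credit = $2,475 − $516 = $1,959.
Heating Assistance Credit: $25,000 is $18,000 into a $20,000 phase-out range, leaving 2,000/20,000 of the credit: $7,970 × 2,000/20,000 = $797.
Adoption Credit: $25,000 is below the $222,600 cutoff, so the full $3,475 applies.
Total: $176 + $1,959 + $797 + $3,475 = $6,407.

$6,407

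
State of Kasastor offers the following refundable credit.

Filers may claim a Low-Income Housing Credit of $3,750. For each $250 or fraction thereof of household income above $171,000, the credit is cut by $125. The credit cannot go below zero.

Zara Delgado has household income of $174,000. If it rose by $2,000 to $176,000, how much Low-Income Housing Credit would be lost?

At $174,000 — income exceeds $171,000 by $3,000, which is 12 full-or-partial $250 increments; reduction = 12 × $125 = $1,500, leaving $2,250.
At $176,000 — income exceeds $171,000 by $5,000, which is 20 full-or-partial $250 increments; reduction = 20 × $125 = $2,500, leaving $1,250.
Lost: $2,250 − $1,250 = $1,000.

$1,000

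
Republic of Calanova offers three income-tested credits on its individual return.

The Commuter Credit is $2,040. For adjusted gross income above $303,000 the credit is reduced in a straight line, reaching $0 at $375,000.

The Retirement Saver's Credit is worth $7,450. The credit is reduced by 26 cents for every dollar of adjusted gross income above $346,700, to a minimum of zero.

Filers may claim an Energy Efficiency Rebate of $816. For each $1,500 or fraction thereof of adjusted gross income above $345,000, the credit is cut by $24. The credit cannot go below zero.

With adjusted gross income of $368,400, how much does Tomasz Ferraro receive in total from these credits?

$2,427

Commuter Credit: $368,400 is $65,400 into a $72,000 phase-out range, leaving 6,600/72,000 of the credit: $2,040 × 6,600/72,000 = $187.
Retirement Saver's Credit: 26% of the $21,700 excess over $346,700 is $5,642; credit = $7,450 − $5,642 = $1,808.
Energy Efficiency Rebate: income exceeds $345,000 by $23,400, which is 16 full-or-partial $1,500 increments; reduction = 16 × $24 = $384, leaving $432.
Total: $187 + $1,808 + $432 = $2,427.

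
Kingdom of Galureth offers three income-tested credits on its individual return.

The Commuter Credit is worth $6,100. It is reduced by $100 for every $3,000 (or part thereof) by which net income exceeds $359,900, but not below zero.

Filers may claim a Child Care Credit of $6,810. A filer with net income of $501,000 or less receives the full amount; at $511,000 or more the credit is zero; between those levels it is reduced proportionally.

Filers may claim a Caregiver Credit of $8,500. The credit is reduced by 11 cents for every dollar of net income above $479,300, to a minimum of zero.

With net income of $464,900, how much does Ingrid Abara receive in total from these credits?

$17,910

Commuter Credit: income exceeds $359,900 by $105,000, which is 35 full-or-partial $3,000 increments; reduction = 35 × $100 = $3,500, leaving $2,600.
Child Care Credit: $464,900 is at or below the $501,000 threshold, so the full $6,810 applies.
Caregiver Credit: $464,900 is at or below the $479,300 threshold, so the full $8,500 applies.
Total: $2,600 + $6,810 + $8,500 = $17,910.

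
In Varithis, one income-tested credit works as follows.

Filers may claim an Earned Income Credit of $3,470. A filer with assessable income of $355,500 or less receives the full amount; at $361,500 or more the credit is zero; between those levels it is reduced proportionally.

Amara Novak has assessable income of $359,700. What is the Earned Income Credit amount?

$1,041

Earned Income Credit: $359,700 is $4,200 into a $6,000 phase-out range, leaving 1,800/6,000 of the credit: $3,470 × 1,800/6,000 = $1,041.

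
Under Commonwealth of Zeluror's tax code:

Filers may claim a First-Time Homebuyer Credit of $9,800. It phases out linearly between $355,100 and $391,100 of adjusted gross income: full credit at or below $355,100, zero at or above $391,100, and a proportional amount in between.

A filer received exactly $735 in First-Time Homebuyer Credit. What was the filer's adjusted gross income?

$735 is 735/9,800 of the full $9,800, so 9,065/9,800 of the $36,000 range has been used: income = $355,100 + $36,000 × 9,065/9,800 = $388,400.

$388,400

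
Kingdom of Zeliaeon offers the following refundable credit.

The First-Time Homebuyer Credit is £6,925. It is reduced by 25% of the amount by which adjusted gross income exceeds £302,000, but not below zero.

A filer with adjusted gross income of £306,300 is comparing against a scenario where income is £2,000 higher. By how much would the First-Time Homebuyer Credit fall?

At £306,300 — 25% of the £4,300 excess over £302,000 is £1,075; credit = £6,925 − £1,075 = £5,850.
At £308,300 — 25% of the £6,300 excess over £302,000 is £1,575; credit = £6,925 − £1,575 = £5,350.
Lost: £5,850 − £5,350 = £500.

£500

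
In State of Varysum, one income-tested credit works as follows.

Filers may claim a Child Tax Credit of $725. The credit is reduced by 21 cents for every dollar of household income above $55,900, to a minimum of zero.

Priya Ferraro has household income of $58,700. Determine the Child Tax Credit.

$137

Child Tax Credit: 21% of the $2,800 excess over $55,900 is $588; credit = $725 − $588 = $137.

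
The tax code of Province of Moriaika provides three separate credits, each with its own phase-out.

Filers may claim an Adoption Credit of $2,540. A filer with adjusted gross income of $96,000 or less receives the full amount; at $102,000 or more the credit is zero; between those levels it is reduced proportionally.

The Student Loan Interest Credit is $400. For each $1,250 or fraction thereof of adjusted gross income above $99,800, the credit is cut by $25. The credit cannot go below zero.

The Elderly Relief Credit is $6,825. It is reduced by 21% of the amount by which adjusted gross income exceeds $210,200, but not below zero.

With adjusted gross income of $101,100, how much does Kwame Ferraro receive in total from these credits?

Adoption Credit: $101,100 is $5,100 into a $6,000 phase-out range, leaving 900/6,000 of the credit: $2,540 × 900/6,000 = $381.
Student Loan Interest Credit: income exceeds $99,800 by $1,300, which is 2 full-or-partial $1,250 increments; reduction = 2 × $25 = $50, leaving $350.
Elderly Relief Credit: $101,100 is at or below the $210,200 threshold, so the full $6,825 applies.
Total: $381 + $350 + $6,825 = $7,556.

$7,556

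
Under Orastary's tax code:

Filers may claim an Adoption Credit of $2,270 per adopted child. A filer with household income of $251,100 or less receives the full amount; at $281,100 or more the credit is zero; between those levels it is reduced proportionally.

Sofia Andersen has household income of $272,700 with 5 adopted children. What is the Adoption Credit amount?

$3,178

Adoption Credit: base = 5 × $2,270 = $11,350. $272,700 is $21,600 into a $30,000 phase-out range, leaving 8,400/30,000 of the credit: $11,350 × 8,400/30,000 = $3,178.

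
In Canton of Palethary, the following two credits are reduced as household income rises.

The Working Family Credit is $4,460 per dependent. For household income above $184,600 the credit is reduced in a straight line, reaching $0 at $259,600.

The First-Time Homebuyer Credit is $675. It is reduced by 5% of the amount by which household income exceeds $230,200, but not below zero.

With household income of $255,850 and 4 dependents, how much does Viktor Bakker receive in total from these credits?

Working Family Credit: base = 4 × $4,460 = $17,840. $255,850 is $71,250 into a $75,000 phase-out range, leaving 3,750/75,000 of the credit: $17,840 × 3,750/75,000 = $892.
First-Time Homebuyer Credit: 5% of the $25,650 excess over $230,200 is $1,282.50 ≥ base, so the credit is $0.
Total: $892 + $0 = $892.

$892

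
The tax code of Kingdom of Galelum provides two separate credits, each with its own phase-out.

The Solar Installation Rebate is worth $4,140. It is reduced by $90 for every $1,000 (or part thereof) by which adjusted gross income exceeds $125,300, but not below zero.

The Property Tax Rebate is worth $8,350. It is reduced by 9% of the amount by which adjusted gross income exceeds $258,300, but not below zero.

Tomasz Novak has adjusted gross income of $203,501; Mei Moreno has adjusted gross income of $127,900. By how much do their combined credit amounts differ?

Tomasz ($203,501): Solar Installation Rebate: income exceeds $125,300 by $78,201 → 79 increments × $90 = $7,110 ≥ base, so the credit is $0. Property Tax Rebate: $203,501 is at or below the $258,300 threshold, so the full $8,350 applies. total $0 + $8,350 = $8,350
Mei ($127,900): Solar Installation Rebate: income exceeds $125,300 by $2,600, which is 3 full-or-partial $1,000 increments; reduction = 3 × $90 = $270, leaving $3,870. Property Tax Rebate: $127,900 is at or below the $258,300 threshold, so the full $8,350 applies. total $3,870 + $8,350 = $12,220
Difference: |$8,350 − $12,220| = $3,870.

$3,870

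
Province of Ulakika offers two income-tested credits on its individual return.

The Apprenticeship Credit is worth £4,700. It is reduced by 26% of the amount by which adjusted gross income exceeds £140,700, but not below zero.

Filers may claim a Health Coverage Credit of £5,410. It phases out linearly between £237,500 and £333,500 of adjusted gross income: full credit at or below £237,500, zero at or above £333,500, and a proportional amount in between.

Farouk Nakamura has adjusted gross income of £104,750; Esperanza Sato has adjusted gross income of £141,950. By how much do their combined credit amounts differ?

£325

Farouk (£104,750): Apprenticeship Credit: £104,750 is at or below the £140,700 threshold, so the full £4,700 applies. Health Coverage Credit: £104,750 is at or below the £237,500 threshold, so the full £5,410 applies. total £4,700 + £5,410 = £10,110
Esperanza (£141,950): Apprenticeship Credit: 26% of the £1,250 excess over £140,700 is £325; credit = £4,700 − £325 = £4,375. Health Coverage Credit: £141,950 is at or below the £237,500 threshold, so the full £5,410 applies. total £4,375 + £5,410 = £9,785
Difference: |£10,110 − £9,785| = £325.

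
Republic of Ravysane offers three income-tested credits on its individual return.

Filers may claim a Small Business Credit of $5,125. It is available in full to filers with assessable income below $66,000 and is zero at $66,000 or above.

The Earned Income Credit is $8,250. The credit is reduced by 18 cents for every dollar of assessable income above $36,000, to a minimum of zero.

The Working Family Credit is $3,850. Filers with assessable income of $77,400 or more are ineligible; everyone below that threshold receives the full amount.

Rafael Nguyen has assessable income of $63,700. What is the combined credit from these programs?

Small Business Credit: $63,700 is below the $66,000 cutoff, so the full $5,125 applies.
Earned Income Credit: 18% of the $27,700 excess over $36,000 is $4,986; credit = $8,250 − $4,986 = $3,264.
Working Family Credit: $63,700 is below the $77,400 cutoff, so the full $3,850 applies.
Total: $5,125 + $3,264 + $3,850 = $12,239.

$12,239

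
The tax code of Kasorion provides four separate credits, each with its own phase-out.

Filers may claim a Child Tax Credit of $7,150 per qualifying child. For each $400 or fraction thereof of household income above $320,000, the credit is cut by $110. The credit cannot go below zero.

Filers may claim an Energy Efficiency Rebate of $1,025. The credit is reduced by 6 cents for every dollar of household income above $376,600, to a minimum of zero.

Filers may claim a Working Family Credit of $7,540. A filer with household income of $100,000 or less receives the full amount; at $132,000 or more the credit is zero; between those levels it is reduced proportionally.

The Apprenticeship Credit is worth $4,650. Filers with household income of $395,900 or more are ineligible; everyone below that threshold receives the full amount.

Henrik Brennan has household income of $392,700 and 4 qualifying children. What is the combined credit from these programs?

Child Tax Credit: base = 4 × $7,150 = $28,600. income exceeds $320,000 by $72,700, which is 182 full-or-partial $400 increments; reduction = 182 × $110 = $20,020, leaving $8,580.
Energy Efficiency Rebate: 6% of the $16,100 excess over $376,600 is $966; credit = $1,025 − $966 = $59.
Working Family Credit: $392,700 is at or above $132,000, so the credit is $0.
Apprenticeship Credit: $392,700 is below the $395,900 cutoff, so the full $4,650 applies.
Total: $8,580 + $59 + $0 + $4,650 = $13,289.

$13,289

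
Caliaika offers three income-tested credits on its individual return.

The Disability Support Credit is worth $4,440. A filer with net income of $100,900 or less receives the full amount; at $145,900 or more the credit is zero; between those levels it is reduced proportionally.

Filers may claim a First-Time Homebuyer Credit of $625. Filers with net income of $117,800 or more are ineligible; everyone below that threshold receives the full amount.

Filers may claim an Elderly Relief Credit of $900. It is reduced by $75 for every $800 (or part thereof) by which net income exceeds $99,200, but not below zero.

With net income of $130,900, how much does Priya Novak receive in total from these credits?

$1,480

Disability Support Credit: $130,900 is $30,000 into a $45,000 phase-out range, leaving 15,000/45,000 of the credit: $4,440 × 15,000/45,000 = $1,480.
First-Time Homebuyer Credit: $130,900 meets or exceeds the $117,800 cutoff, so the credit is $0.
Elderly Relief Credit: income exceeds $99,200 by $31,700 → 40 increments × $75 = $3,000 ≥ base, so the credit is $0.
Total: $1,480 + $0 + $0 = $1,480.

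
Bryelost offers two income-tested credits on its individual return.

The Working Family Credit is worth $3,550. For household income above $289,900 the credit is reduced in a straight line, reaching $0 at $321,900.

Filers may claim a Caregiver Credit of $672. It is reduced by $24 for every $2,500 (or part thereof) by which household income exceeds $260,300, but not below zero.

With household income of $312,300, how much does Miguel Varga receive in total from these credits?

$1,233

Working Family Credit: $312,300 is $22,400 into a $32,000 phase-out range, leaving 9,600/32,000 of the credit: $3,550 × 9,600/32,000 = $1,065.
Caregiver Credit: income exceeds $260,300 by $52,000, which is 21 full-or-partial $2,500 increments; reduction = 21 × $24 = $504, leaving $168.
Total: $1,065 + $168 = $1,233.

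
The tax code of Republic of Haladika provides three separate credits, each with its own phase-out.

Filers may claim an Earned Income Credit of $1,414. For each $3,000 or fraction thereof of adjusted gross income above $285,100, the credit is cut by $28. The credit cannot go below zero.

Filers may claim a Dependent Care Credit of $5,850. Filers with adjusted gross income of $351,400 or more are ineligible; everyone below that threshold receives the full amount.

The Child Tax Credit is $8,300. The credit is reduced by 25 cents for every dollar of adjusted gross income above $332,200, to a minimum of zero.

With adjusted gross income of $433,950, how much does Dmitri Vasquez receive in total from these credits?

$14

Earned Income Credit: income exceeds $285,100 by $148,850, which is 50 full-or-partial $3,000 increments; reduction = 50 × $28 = $1,400, leaving $14.
Dependent Care Credit: $433,950 meets or exceeds the $351,400 cutoff, so the credit is $0.
Child Tax Credit: 25% of the $101,750 excess over $332,200 is $25,437.50 ≥ base, so the credit is $0.
Total: $14 + $0 + $0 = $14.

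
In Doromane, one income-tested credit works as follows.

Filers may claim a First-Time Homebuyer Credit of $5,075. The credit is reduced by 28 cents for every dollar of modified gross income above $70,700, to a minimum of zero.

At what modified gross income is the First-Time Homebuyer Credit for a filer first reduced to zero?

The credit falls by 28% of each dollar above $70,700, so it reaches zero when the excess is $5,075 / 28% = $18,125: income = $70,700 + $18,125 = $88,825.

$88,825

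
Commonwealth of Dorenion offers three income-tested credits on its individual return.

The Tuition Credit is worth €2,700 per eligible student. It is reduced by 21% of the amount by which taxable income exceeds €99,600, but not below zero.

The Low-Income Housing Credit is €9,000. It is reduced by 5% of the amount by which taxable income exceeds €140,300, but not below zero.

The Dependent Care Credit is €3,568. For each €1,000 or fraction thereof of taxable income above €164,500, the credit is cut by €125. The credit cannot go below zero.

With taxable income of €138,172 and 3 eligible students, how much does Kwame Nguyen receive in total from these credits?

Tuition Credit: base = 3 × €2,700 = €8,100. 21% of the €38,572 excess over €99,600 is €8,100.12 ≥ base, so the credit is €0.
Low-Income Housing Credit: €138,172 is at or below the €140,300 threshold, so the full €9,000 applies.
Dependent Care Credit: €138,172 is at or below the €164,500 threshold, so the full €3,568 applies.
Total: €0 + €9,000 + €3,568 = €12,568.

€12,568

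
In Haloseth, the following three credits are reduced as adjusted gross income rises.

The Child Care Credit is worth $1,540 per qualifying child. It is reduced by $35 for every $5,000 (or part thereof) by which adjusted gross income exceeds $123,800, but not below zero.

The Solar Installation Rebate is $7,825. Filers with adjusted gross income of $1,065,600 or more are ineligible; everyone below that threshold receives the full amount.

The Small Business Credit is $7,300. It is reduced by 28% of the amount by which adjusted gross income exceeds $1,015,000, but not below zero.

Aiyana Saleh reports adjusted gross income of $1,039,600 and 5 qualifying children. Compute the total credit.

Child Care Credit: base = 5 × $1,540 = $7,700. income exceeds $123,800 by $915,800, which is 184 full-or-partial $5,000 increments; reduction = 184 × $35 = $6,440, leaving $1,260.
Solar Installation Rebate: $1,039,600 is below the $1,065,600 cutoff, so the full $7,825 applies.
Small Business Credit: 28% of the $24,600 excess over $1,015,000 is $6,888; credit = $7,300 − $6,888 = $412.
Total: $1,260 + $7,825 + $412 = $9,497.

$9,497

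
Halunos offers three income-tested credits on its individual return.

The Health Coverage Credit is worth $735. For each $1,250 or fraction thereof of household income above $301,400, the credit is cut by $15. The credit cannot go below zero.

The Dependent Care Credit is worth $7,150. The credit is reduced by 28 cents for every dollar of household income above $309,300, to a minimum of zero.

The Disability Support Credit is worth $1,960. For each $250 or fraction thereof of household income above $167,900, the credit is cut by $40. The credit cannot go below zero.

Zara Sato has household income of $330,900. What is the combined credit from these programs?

$1,477

Health Coverage Credit: income exceeds $301,400 by $29,500, which is 24 full-or-partial $1,250 increments; reduction = 24 × $15 = $360, leaving $375.
Dependent Care Credit: 28% of the $21,600 excess over $309,300 is $6,048; credit = $7,150 − $6,048 = $1,102.
Disability Support Credit: income exceeds $167,900 by $163,000 → 652 increments × $40 = $26,080 ≥ base, so the credit is $0.
Total: $375 + $1,102 + $0 = $1,477.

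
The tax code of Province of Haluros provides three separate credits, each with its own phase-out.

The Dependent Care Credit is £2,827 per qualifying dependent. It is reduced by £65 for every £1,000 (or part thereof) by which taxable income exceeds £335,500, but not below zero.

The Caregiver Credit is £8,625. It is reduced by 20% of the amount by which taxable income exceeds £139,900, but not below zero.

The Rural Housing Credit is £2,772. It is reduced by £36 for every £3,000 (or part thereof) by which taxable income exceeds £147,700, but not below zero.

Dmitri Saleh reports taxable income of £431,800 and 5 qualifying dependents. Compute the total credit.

Dependent Care Credit: base = 5 × £2,827 = £14,135. income exceeds £335,500 by £96,300, which is 97 full-or-partial £1,000 increments; reduction = 97 × £65 = £6,305, leaving £7,830.
Caregiver Credit: 20% of the £291,900 excess over £139,900 is £58,380 ≥ base, so the credit is £0.
Rural Housing Credit: income exceeds £147,700 by £284,100 → 95 increments × £36 = £3,420 ≥ base, so the credit is £0.
Total: £7,830 + £0 + £0 = £7,830.

£7,830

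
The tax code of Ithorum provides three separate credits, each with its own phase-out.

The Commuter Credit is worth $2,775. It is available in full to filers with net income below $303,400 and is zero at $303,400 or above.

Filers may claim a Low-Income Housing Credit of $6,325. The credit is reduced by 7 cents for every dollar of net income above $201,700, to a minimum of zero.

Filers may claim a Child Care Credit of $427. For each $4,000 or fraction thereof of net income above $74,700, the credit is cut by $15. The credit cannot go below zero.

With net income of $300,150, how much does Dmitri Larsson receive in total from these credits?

Commuter Credit: $300,150 is below the $303,400 cutoff, so the full $2,775 applies.
Low-Income Housing Credit: 7% of the $98,450 excess over $201,700 is $6,891.50 ≥ base, so the credit is $0.
Child Care Credit: income exceeds $74,700 by $225,450 → 57 increments × $15 = $855 ≥ base, so the credit is $0.
Total: $2,775 + $0 + $0 = $2,775.

$2,775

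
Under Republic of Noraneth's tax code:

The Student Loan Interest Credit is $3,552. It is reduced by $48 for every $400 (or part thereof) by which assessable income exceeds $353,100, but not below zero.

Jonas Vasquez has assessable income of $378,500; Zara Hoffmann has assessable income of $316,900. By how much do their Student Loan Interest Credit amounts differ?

Jonas ($378,500): Student Loan Interest Credit: income exceeds $353,100 by $25,400, which is 64 full-or-partial $400 increments; reduction = 64 × $48 = $3,072, leaving $480.
Zara ($316,900): Student Loan Interest Credit: $316,900 is at or below the $353,100 threshold, so the full $3,552 applies.
Difference: |$480 − $3,552| = $3,072.

$3,072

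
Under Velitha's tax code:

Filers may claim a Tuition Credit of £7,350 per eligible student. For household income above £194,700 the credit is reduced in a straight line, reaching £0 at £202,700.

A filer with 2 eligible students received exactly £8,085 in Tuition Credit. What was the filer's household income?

£198,300

Full credit = 2 × £7,350 = £14,700.
£8,085 is 8,085/14,700 of the full £14,700, so 6,615/14,700 of the £8,000 range has been used: income = £194,700 + £8,000 × 6,615/14,700 = £198,300.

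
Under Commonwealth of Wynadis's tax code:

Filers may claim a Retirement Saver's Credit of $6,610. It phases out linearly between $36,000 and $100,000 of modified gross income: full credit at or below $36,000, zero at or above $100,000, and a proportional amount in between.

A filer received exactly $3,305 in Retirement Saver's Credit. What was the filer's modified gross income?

$3,305 is 3,305/6,610 of the full $6,610, so 3,305/6,610 of the $64,000 range has been used: income = $36,000 + $64,000 × 3,305/6,610 = $68,000.

$68,000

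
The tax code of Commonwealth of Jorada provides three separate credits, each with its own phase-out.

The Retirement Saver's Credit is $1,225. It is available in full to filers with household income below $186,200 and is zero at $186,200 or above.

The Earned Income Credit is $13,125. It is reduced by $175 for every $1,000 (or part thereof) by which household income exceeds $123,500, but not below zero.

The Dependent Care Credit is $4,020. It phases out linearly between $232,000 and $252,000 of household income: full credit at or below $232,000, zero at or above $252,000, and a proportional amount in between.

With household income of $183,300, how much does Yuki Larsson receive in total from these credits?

Retirement Saver's Credit: $183,300 is below the $186,200 cutoff, so the full $1,225 applies.
Earned Income Credit: income exceeds $123,500 by $59,800, which is 60 full-or-partial $1,000 increments; reduction = 60 × $175 = $10,500, leaving $2,625.
Dependent Care Credit: $183,300 is at or below the $232,000 threshold, so the full $4,020 applies.
Total: $1,225 + $2,625 + $4,020 = $7,870.

$7,870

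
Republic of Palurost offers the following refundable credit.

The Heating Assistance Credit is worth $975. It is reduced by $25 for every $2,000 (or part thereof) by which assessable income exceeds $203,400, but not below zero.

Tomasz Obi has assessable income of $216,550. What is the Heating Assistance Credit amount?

$800

Heating Assistance Credit: income exceeds $203,400 by $13,150, which is 7 full-or-partial $2,000 increments; reduction = 7 × $25 = $175, leaving $800.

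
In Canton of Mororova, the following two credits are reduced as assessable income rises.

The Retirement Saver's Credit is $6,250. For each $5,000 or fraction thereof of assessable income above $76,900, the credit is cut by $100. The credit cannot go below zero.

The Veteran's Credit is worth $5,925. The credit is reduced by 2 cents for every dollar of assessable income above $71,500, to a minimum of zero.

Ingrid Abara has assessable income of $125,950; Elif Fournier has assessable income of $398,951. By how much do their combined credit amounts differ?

Ingrid ($125,950): Retirement Saver's Credit: income exceeds $76,900 by $49,050, which is 10 full-or-partial $5,000 increments; reduction = 10 × $100 = $1,000, leaving $5,250. Veteran's Credit: 2% of the $54,450 excess over $71,500 is $1,089; credit = $5,925 − $1,089 = $4,836. total $5,250 + $4,836 = $10,086
Elif ($398,951): Retirement Saver's Credit: income exceeds $76,900 by $322,051 → 65 increments × $100 = $6,500 ≥ base, so the credit is $0. Veteran's Credit: 2% of the $327,451 excess over $71,500 is $6,549.02 ≥ base, so the credit is $0. total $0 + $0 = $0
Difference: |$10,086 − $0| = $10,086.

$10,086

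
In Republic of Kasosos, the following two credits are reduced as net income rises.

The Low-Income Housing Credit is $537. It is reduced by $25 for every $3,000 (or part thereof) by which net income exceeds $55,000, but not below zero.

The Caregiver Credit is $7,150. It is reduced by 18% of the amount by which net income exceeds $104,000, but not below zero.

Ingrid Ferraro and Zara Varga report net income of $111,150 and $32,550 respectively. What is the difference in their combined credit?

$1,762

Ingrid ($111,150): Low-Income Housing Credit: income exceeds $55,000 by $56,150, which is 19 full-or-partial $3,000 increments; reduction = 19 × $25 = $475, leaving $62. Caregiver Credit: 18% of the $7,150 excess over $104,000 is $1,287; credit = $7,150 − $1,287 = $5,863. total $62 + $5,863 = $5,925
Zara ($32,550): Low-Income Housing Credit: $32,550 is at or below the $55,000 threshold, so the full $537 applies. Caregiver Credit: $32,550 is at or below the $104,000 threshold, so the full $7,150 applies. total $537 + $7,150 = $7,687
Difference: |$5,925 − $7,687| = $1,762.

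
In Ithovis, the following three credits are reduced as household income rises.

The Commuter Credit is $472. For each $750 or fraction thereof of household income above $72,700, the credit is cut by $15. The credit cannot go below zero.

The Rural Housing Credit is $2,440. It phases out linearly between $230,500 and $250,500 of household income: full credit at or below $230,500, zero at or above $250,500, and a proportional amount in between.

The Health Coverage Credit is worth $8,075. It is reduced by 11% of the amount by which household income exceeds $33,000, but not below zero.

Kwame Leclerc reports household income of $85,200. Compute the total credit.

$4,990

Commuter Credit: income exceeds $72,700 by $12,500, which is 17 full-or-partial $750 increments; reduction = 17 × $15 = $255, leaving $217.
Rural Housing Credit: $85,200 is at or below the $230,500 threshold, so the full $2,440 applies.
Health Coverage Credit: 11% of the $52,200 excess over $33,000 is $5,742; credit = $8,075 − $5,742 = $2,333.
Total: $217 + $2,440 + $2,333 = $4,990.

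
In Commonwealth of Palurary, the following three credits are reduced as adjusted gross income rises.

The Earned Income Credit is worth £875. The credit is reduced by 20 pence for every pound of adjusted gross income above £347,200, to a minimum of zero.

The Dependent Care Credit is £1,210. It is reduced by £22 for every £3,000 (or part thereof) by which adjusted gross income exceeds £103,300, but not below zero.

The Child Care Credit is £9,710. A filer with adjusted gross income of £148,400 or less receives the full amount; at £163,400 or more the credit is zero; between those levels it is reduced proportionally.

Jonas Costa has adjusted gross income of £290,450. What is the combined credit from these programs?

£875

Earned Income Credit: £290,450 is at or below the £347,200 threshold, so the full £875 applies.
Dependent Care Credit: income exceeds £103,300 by £187,150 → 63 increments × £22 = £1,386 ≥ base, so the credit is £0.
Child Care Credit: £290,450 is at or above £163,400, so the credit is £0.
Total: £875 + £0 + £0 = £875.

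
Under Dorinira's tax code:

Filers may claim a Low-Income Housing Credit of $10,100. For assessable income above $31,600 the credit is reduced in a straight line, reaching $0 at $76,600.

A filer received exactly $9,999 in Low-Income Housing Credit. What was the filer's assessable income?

$32,050

$9,999 is 9,999/10,100 of the full $10,100, so 101/10,100 of the $45,000 range has been used: income = $31,600 + $45,000 × 101/10,100 = $32,050.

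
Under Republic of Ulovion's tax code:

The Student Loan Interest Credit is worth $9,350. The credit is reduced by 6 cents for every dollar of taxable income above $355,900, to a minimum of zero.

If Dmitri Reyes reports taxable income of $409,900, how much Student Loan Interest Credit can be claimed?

Student Loan Interest Credit: 6% of the $54,000 excess over $355,900 is $3,240; credit = $9,350 − $3,240 = $6,110.

$6,110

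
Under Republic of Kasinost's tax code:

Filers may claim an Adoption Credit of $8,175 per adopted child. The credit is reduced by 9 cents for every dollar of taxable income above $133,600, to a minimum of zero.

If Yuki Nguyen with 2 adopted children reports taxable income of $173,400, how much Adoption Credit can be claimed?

Adoption Credit: base = 2 × $8,175 = $16,350. 9% of the $39,800 excess over $133,600 is $3,582; credit = $16,350 − $3,582 = $12,768.

$12,768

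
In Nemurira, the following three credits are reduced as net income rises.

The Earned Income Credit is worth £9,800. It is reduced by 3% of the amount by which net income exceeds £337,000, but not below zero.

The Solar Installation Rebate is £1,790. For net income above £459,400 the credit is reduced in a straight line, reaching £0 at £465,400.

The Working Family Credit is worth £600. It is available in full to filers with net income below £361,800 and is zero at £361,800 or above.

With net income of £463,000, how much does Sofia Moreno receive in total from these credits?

Earned Income Credit: 3% of the £126,000 excess over £337,000 is £3,780; credit = £9,800 − £3,780 = £6,020.
Solar Installation Rebate: £463,000 is £3,600 into a £6,000 phase-out range, leaving 2,400/6,000 of the credit: £1,790 × 2,400/6,000 = £716.
Working Family Credit: £463,000 meets or exceeds the £361,800 cutoff, so the credit is £0.
Total: £6,020 + £716 + £0 = £6,736.

£6,736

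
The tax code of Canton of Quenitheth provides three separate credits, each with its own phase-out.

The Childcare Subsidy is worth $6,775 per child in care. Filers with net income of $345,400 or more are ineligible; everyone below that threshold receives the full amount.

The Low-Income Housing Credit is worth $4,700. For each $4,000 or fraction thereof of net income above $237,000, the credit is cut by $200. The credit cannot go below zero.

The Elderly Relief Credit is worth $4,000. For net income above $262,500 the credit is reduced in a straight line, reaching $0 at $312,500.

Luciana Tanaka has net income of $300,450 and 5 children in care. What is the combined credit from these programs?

Childcare Subsidy: base = 5 × $6,775 = $33,875. $300,450 is below the $345,400 cutoff, so the full $33,875 applies.
Low-Income Housing Credit: income exceeds $237,000 by $63,450, which is 16 full-or-partial $4,000 increments; reduction = 16 × $200 = $3,200, leaving $1,500.
Elderly Relief Credit: $300,450 is $37,950 into a $50,000 phase-out range, leaving 12,050/50,000 of the credit: $4,000 × 12,050/50,000 = $964.
Total: $33,875 + $1,500 + $964 = $36,339.

$36,339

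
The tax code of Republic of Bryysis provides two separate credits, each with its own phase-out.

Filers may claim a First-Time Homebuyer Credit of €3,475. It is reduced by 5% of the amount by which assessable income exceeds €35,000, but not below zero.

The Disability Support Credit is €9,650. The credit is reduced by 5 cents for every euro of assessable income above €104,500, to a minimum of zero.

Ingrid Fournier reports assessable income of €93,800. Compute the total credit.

€10,185

First-Time Homebuyer Credit: 5% of the €58,800 excess over €35,000 is €2,940; credit = €3,475 − €2,940 = €535.
Disability Support Credit: €93,800 is at or below the €104,500 threshold, so the full €9,650 applies.
Total: €535 + €9,650 = €10,185.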